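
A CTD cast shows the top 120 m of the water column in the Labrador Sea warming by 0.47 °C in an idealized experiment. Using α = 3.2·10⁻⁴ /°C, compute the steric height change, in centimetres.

1.80 cm

Δh = αΔT·H = 3.2×10⁻⁴ × 0.47 × 120 = 0.018048 m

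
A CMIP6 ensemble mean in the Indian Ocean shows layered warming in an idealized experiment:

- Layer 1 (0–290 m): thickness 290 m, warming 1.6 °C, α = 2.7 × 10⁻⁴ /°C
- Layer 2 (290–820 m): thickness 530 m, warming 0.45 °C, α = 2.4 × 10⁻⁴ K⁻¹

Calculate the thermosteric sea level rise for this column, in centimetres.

18 cm

Layer 1: 290 × 1.6 × 2.7×10⁻⁴ = 0.12528 m
0.45 × 530 × 2.4×10⁻⁴ = 0.05724 m
Δh = 0.12528 + 0.05724 = 0.18252 m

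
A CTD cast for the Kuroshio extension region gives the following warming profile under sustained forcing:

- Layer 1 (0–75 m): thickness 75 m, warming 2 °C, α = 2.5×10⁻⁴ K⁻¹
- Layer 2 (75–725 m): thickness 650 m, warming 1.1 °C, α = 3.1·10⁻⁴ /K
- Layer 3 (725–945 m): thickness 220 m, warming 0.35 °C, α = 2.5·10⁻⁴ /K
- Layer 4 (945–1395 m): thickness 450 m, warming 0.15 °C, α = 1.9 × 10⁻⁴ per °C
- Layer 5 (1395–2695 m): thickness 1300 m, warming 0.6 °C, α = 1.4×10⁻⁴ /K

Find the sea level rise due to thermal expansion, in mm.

about 400 mm

75 × 2 × 2.5×10⁻⁴ = 0.03750 m
650 × 3.1×10⁻⁴ × 1.1 = 0.22165 m
725–945 m: 0.35 × 220 × 2.5×10⁻⁴ = 0.01925 m
0.15 × 450 × 1.9×10⁻⁴ = 0.012825 m
0.6 × 1300 × 1.4×10⁻⁴ = 0.10920 m
Δh = 0.03750 + 0.22165 + 0.01925 + 0.012825 + 0.10920 = 0.400425 m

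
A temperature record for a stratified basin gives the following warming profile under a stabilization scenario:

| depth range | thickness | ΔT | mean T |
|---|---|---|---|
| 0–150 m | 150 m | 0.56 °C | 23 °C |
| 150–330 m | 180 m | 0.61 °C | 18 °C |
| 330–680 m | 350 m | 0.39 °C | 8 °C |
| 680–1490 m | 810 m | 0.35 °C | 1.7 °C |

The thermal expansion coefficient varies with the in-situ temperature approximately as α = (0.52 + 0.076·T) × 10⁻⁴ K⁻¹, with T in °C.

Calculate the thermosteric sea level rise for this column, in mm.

Layer 1: α = (0.52 + 0.076×23)×10⁻⁴ = 2.268×10⁻⁴ K⁻¹
Layer 2: α = (0.52 + 0.076×18)×10⁻⁴ = 1.888×10⁻⁴ K⁻¹
Layer 3: α = (0.52 + 0.076×8)×10⁻⁴ = 1.128×10⁻⁴ K⁻¹
Layer 4: α = (0.52 + 0.076×1.7)×10⁻⁴ = 0.6492×10⁻⁴ K⁻¹
Layer 1: 150 × 0.56 × 2.268×10⁻⁴ = 0.0190512 m
Layer 2: 1.888×10⁻⁴ × 0.61 × 180 = 0.02073024 m
Layer 3: 0.39 × 350 × 1.128×10⁻⁴ = 0.0153972 m
Layer 4: 0.6492×10⁻⁴ × 810 × 0.35 = 0.01840482 m
Δh = 0.0190512 + 0.02073024 + 0.0153972 + 0.01840482 = 0.07358346 m

Δh ≈ 73.6 mm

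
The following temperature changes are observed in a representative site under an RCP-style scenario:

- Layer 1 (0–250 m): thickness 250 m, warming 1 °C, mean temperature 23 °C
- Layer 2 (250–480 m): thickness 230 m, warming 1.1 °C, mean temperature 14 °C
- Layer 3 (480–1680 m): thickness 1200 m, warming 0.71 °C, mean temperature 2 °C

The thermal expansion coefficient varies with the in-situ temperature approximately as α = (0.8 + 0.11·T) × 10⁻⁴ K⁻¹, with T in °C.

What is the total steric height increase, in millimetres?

230 mm of thermosteric rise

Layer 1: α = (0.8 + 0.11×23)×10⁻⁴ = 3.33×10⁻⁴ K⁻¹
Layer 2: α = (0.8 + 0.11×14)×10⁻⁴ = 2.34×10⁻⁴ K⁻¹
Layer 3: α = (0.8 + 0.11×2)×10⁻⁴ = 1.02×10⁻⁴ K⁻¹
0–250 m: 3.33×10⁻⁴ × 1 × 250 = 0.08325 m
250–480 m: 1.1 × 2.34×10⁻⁴ × 230 = 0.059202 m
Layer 3: 0.71 × 1200 × 1.02×10⁻⁴ = 0.086904 m
Δh = 0.08325 + 0.059202 + 0.086904 = 0.229356 m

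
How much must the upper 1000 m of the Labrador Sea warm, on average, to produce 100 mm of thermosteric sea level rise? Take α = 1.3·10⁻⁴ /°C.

ΔT = Δh/(αH) = 0.1 / (1.3×10⁻⁴ × 1000) ≈ 0.7692 °C

ΔT ≈ 0.769 °C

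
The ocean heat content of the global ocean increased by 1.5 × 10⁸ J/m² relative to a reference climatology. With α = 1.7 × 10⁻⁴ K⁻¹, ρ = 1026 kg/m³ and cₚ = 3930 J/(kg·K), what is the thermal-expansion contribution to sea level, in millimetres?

Δh = αQ/(ρcₚ) = 1.7×10⁻⁴ × 1.5×10⁸ / (1026 × 3930) ≈ 0.0063241 m

about 6.32 mm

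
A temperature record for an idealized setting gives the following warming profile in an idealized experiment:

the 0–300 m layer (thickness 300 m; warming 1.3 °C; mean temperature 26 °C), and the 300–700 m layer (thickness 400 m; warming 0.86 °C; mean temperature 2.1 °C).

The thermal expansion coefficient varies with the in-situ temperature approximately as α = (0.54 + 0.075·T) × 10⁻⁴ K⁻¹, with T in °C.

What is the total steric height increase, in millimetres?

Layer 1: α = (0.54 + 0.075×26)×10⁻⁴ = 2.49×10⁻⁴ K⁻¹
Layer 2: α = (0.54 + 0.075×2.1)×10⁻⁴ = 0.6975×10⁻⁴ K⁻¹
0–300 m: 300 × 1.3 × 2.49×10⁻⁴ = 0.09711 m
300–700 m: 400 × 0.86 × 0.6975×10⁻⁴ = 0.023994 m
Δh = 0.09711 + 0.023994 = 0.121104 m

Δh = 121 mm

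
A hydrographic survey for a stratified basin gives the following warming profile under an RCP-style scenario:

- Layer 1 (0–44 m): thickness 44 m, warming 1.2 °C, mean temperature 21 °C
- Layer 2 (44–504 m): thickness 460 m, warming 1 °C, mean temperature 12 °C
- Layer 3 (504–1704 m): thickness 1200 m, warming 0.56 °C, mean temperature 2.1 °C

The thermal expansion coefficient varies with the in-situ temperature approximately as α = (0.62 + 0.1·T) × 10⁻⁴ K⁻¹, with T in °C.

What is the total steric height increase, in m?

0.154 m

Layer 1: α = (0.62 + 0.1×21)×10⁻⁴ = 2.72×10⁻⁴ K⁻¹
Layer 2: α = (0.62 + 0.1×12)×10⁻⁴ = 1.82×10⁻⁴ K⁻¹
Layer 3: α = (0.62 + 0.1×2.1)×10⁻⁴ = 0.83×10⁻⁴ K⁻¹
44 × 2.72×10⁻⁴ × 1.2 = 0.0143616 m
1 × 1.82×10⁻⁴ × 460 = 0.08372 m
0.83×10⁻⁴ × 1200 × 0.56 = 0.055776 m
Δh = 0.0143616 + 0.08372 + 0.055776 = 0.1538576 m ≈ 0.154 m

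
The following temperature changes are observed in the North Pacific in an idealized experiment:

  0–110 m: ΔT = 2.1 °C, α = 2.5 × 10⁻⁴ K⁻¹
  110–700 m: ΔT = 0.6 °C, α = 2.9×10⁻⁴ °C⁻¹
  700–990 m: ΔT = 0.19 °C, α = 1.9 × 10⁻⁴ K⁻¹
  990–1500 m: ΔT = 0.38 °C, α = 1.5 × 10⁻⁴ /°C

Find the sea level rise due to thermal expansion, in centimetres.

about 20.0 cm

0–110 m: 2.1 × 110 × 2.5×10⁻⁴ = 0.05775 m
110–700 m: 590 × 0.6 × 2.9×10⁻⁴ = 0.10266 m
700–990 m: 290 × 0.19 × 1.9×10⁻⁴ = 0.010469 m
0.38 × 510 × 1.5×10⁻⁴ = 0.02907 m
Δh = 0.05775 + 0.10266 + 0.010469 + 0.02907 = 0.199949 m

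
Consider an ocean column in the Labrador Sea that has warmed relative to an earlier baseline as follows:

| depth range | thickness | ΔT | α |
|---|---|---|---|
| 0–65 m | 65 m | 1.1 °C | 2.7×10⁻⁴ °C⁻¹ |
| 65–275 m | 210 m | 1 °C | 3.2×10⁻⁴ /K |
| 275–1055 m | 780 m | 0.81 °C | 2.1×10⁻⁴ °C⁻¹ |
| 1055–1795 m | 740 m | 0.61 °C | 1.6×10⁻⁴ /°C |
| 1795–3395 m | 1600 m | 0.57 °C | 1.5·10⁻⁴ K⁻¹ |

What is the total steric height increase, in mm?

0–65 m: 65 × 2.7×10⁻⁴ × 1.1 = 0.019305 m
65–275 m: 1 × 3.2×10⁻⁴ × 210 = 0.06720 m
780 × 2.1×10⁻⁴ × 0.81 = 0.132678 m
Layer 4: 1.6×10⁻⁴ × 0.61 × 740 = 0.072224 m
1795–3395 m: 1600 × 1.5×10⁻⁴ × 0.57 = 0.13680 m
Δh = 0.019305 + 0.06720 + 0.132678 + 0.072224 + 0.13680 = 0.428207 m

428 mm of thermosteric rise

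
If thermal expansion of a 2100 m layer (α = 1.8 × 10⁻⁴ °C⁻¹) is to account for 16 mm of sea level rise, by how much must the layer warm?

ΔT = Δh/(αH) = 0.016 / (1.8×10⁻⁴ × 2100) ≈ 0.04233 °C

about 0.0423 °C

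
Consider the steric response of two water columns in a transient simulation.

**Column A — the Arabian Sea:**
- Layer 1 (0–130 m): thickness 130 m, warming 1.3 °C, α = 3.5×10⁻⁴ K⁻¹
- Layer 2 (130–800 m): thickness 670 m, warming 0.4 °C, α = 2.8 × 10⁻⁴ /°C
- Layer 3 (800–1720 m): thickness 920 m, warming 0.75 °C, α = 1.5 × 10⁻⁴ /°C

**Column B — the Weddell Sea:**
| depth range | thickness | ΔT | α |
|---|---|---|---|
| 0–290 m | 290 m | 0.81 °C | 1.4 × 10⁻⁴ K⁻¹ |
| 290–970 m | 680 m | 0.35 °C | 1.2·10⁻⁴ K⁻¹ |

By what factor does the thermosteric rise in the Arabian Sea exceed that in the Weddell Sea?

3.87

A 0–130 m: 130 × 1.3 × 3.5×10⁻⁴ = 0.05915 m
A 130–800 m: 0.4 × 670 × 2.8×10⁻⁴ = 0.07504 m
A Layer 3: 0.75 × 920 × 1.5×10⁻⁴ = 0.10350 m
A total: 0.23769 m
B Layer 1: 290 × 0.81 × 1.4×10⁻⁴ = 0.032886 m
B 1.2×10⁻⁴ × 680 × 0.35 = 0.02856 m
B total: 0.061446 m
Ratio: 0.23769 / 0.061446 ≈ 3.868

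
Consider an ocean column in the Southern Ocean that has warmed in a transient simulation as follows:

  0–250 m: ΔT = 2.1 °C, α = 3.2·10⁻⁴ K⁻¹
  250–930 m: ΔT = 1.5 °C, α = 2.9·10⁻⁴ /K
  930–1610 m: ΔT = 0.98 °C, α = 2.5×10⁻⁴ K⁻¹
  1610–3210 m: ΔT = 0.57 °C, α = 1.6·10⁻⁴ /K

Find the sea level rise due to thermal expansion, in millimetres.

2.1 × 250 × 3.2×10⁻⁴ = 0.16800 m
Layer 2: 1.5 × 680 × 2.9×10⁻⁴ = 0.29580 m
2.5×10⁻⁴ × 0.98 × 680 = 0.16660 m
1600 × 1.6×10⁻⁴ × 0.57 = 0.14592 m
Δh = 0.16800 + 0.29580 + 0.16660 + 0.14592 = 0.77632 m

776 mm of thermosteric rise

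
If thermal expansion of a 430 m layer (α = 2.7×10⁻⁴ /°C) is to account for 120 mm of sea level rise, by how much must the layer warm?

ΔT ≈ 1.03 °C

ΔT = Δh/(αH) = 0.12 / (2.7×10⁻⁴ × 430) ≈ 1.034 °C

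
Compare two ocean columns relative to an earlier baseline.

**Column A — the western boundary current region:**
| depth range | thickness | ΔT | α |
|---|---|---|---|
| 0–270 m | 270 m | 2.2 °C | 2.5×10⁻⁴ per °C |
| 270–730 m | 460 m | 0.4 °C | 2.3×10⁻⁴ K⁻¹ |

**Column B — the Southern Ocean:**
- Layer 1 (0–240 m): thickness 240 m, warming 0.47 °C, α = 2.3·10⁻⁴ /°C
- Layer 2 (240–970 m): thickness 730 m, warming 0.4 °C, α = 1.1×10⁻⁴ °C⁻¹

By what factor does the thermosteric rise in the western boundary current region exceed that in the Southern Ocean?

A 0–270 m: 2.5×10⁻⁴ × 2.2 × 270 = 0.14850 m
A 270–730 m: 460 × 0.4 × 2.3×10⁻⁴ = 0.04232 m
A total: 0.19082 m
B 0–240 m: 240 × 2.3×10⁻⁴ × 0.47 = 0.025944 m
B 240–970 m: 730 × 0.4 × 1.1×10⁻⁴ = 0.03212 m
B total: 0.058064 m
Ratio: 0.19082 / 0.058064 ≈ 3.286

a factor of 3.3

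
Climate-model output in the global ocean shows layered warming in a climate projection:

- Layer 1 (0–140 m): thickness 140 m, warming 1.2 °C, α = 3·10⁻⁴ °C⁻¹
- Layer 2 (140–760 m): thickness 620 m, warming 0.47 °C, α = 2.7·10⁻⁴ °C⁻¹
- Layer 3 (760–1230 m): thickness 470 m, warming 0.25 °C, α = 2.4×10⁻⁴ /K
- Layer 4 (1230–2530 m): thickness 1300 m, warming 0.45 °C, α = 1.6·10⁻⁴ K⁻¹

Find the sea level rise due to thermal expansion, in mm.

250 mm

0–140 m: 1.2 × 140 × 3×10⁻⁴ = 0.05040 m
140–760 m: 2.7×10⁻⁴ × 0.47 × 620 = 0.078678 m
2.4×10⁻⁴ × 0.25 × 470 = 0.02820 m
1.6×10⁻⁴ × 0.45 × 1300 = 0.09360 m
Δh = 0.05040 + 0.078678 + 0.02820 + 0.09360 = 0.250878 m ≈ 250 mm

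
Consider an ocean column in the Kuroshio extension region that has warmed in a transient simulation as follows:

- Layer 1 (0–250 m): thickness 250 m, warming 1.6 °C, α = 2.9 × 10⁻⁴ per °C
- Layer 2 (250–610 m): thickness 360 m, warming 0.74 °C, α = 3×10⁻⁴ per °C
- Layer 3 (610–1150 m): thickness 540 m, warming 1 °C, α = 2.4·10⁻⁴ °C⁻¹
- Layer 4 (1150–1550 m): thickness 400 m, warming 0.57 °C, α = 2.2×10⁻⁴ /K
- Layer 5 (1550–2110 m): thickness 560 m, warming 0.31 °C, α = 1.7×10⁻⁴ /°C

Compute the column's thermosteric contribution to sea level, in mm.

2.9×10⁻⁴ × 250 × 1.6 = 0.11600 m
250–610 m: 3×10⁻⁴ × 360 × 0.74 = 0.07992 m
1 × 2.4×10⁻⁴ × 540 = 0.12960 m
Layer 4: 2.2×10⁻⁴ × 400 × 0.57 = 0.05016 m
1550–2110 m: 560 × 1.7×10⁻⁴ × 0.31 = 0.029512 m
Δh = 0.11600 + 0.07992 + 0.12960 + 0.05016 + 0.029512 = 0.405192 m

about 405 mm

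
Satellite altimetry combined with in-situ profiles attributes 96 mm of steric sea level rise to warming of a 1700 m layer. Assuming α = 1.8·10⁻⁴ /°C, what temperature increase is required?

ΔT ≈ 0.314 K

ΔT = Δh/(αH) = 0.096 / (1.8×10⁻⁴ × 1700) ≈ 0.3137 K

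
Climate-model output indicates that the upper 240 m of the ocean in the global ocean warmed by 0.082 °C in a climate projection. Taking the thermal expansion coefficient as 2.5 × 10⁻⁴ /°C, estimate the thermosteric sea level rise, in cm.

Δh = αΔT·H = 2.5×10⁻⁴ × 0.082 × 240 = 0.00492 m

Δh = 0.492 cm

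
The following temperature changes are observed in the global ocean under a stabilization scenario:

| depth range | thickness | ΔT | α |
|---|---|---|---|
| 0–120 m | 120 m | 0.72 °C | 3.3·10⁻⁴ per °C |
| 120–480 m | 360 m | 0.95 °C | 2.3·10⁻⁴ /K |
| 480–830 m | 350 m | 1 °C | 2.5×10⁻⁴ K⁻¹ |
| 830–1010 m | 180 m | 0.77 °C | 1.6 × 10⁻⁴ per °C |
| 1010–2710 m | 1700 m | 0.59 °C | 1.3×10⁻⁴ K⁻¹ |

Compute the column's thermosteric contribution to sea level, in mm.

Δh = 347 mm

0–120 m: 3.3×10⁻⁴ × 0.72 × 120 = 0.028512 m
Layer 2: 0.95 × 2.3×10⁻⁴ × 360 = 0.07866 m
350 × 2.5×10⁻⁴ × 1 = 0.08750 m
1.6×10⁻⁴ × 0.77 × 180 = 0.022176 m
1010–2710 m: 1700 × 1.3×10⁻⁴ × 0.59 = 0.13039 m
Δh = 0.028512 + 0.07866 + 0.08750 + 0.022176 + 0.13039 = 0.347238 m ≈ 347 mm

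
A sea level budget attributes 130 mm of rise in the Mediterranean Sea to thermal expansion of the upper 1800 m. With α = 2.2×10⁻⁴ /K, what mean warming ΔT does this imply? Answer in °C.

about 0.33 °C

ΔT = Δh/(αH) = 0.13 / (2.2×10⁻⁴ × 1800) ≈ 0.3283 °C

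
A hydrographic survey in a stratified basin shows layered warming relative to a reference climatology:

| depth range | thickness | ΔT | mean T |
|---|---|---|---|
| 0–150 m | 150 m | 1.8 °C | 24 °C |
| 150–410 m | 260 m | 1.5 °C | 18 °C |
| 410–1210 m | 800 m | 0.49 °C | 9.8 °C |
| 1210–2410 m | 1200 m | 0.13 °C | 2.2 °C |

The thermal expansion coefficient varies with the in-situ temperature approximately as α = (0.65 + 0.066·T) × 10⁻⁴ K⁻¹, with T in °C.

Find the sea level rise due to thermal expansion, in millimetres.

Layer 1: α = (0.65 + 0.066×24)×10⁻⁴ = 2.234×10⁻⁴ K⁻¹
Layer 2: α = (0.65 + 0.066×18)×10⁻⁴ = 1.838×10⁻⁴ K⁻¹
Layer 3: α = (0.65 + 0.066×9.8)×10⁻⁴ = 1.2968×10⁻⁴ K⁻¹
Layer 4: α = (0.65 + 0.066×2.2)×10⁻⁴ = 0.7952×10⁻⁴ K⁻¹
0–150 m: 1.8 × 150 × 2.234×10⁻⁴ = 0.060318 m
Layer 2: 260 × 1.5 × 1.838×10⁻⁴ = 0.071682 m
Layer 3: 800 × 1.2968×10⁻⁴ × 0.49 = 0.05083456 m
0.7952×10⁻⁴ × 1200 × 0.13 = 0.01240512 m
Δh = 0.060318 + 0.071682 + 0.05083456 + 0.01240512 = 0.19523968 m

Δh ≈ 195 mm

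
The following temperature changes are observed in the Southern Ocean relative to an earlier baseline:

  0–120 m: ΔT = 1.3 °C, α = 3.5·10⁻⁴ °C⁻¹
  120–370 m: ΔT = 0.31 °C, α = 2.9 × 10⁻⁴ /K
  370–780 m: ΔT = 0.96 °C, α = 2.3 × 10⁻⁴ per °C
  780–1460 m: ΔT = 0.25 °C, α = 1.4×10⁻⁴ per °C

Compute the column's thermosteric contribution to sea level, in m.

Layer 1: 1.3 × 120 × 3.5×10⁻⁴ = 0.05460 m
Layer 2: 0.31 × 250 × 2.9×10⁻⁴ = 0.022475 m
2.3×10⁻⁴ × 410 × 0.96 = 0.090528 m
1.4×10⁻⁴ × 0.25 × 680 = 0.02380 m
Δh = 0.05460 + 0.022475 + 0.090528 + 0.02380 = 0.191403 m

about 0.191 m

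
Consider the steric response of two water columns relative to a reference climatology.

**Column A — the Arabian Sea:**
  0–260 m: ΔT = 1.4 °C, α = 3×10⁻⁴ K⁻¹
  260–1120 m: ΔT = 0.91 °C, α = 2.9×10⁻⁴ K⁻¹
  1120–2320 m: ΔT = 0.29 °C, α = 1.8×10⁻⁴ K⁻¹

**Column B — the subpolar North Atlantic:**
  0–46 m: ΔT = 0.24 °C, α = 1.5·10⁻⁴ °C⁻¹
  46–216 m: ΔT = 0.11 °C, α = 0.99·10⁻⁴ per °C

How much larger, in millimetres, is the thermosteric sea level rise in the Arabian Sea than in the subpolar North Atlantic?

Δh_A − Δh_B ≈ 395 mm

A Layer 1: 3×10⁻⁴ × 260 × 1.4 = 0.10920 m
A Layer 2: 0.91 × 2.9×10⁻⁴ × 860 = 0.226954 m
A 0.29 × 1200 × 1.8×10⁻⁴ = 0.06264 m
A total: 0.398794 m
B Layer 1: 0.24 × 46 × 1.5×10⁻⁴ = 0.001656 m
B 0.11 × 0.99×10⁻⁴ × 170 = 0.0018513 m
B total: 0.0035073 m
Difference: 0.398794 − 0.0035073 = 0.3952867 m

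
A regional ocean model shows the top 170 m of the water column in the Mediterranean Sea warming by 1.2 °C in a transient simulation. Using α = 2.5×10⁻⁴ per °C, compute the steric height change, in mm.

Δh = αΔT·H = 2.5×10⁻⁴ × 1.2 × 170 = 0.05100 m

Δh = 51.0 mm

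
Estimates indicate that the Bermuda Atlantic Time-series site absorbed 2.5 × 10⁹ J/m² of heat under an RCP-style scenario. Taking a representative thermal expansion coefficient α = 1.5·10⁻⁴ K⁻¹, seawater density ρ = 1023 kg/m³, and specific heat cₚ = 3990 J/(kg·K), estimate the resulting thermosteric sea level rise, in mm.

Δh = αQ/(ρcₚ) = 1.5×10⁻⁴ × 2.5×10⁹ / (1023 × 3990) ≈ 0.091872 m

Δh ≈ 92 mm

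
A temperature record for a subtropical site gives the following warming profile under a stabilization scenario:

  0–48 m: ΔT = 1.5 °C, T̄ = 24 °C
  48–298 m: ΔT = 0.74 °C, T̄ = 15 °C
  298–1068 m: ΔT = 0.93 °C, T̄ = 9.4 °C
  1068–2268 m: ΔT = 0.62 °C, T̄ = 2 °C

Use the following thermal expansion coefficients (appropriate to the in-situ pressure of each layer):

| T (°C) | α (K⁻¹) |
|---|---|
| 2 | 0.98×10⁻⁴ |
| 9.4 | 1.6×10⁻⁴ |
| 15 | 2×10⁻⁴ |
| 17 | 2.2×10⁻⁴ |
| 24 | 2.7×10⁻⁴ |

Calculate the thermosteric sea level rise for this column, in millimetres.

Layer 1 at 24 °C → α = 2.7×10⁻⁴ K⁻¹
Layer 2 at 15 °C → α = 2×10⁻⁴ K⁻¹
Layer 3 at 9.4 °C → α = 1.6×10⁻⁴ K⁻¹
Layer 4 at 2 °C → α = 0.98×10⁻⁴ K⁻¹
2.7×10⁻⁴ × 48 × 1.5 = 0.01944 m
Layer 2: 2×10⁻⁴ × 250 × 0.74 = 0.03700 m
Layer 3: 0.93 × 1.6×10⁻⁴ × 770 = 0.114576 m
1068–2268 m: 0.98×10⁻⁴ × 0.62 × 1200 = 0.072912 m
Δh = 0.01944 + 0.03700 + 0.114576 + 0.072912 = 0.243928 m ≈ 240 mm

about 240 mm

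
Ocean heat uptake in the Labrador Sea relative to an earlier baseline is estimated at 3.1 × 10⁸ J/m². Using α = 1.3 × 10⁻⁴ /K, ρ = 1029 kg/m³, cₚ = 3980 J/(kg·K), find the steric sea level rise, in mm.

Δh = αQ/(ρcₚ) = 1.3×10⁻⁴ × 3.1×10⁸ / (1029 × 3980) ≈ 0.0098403 m

about 9.84 mm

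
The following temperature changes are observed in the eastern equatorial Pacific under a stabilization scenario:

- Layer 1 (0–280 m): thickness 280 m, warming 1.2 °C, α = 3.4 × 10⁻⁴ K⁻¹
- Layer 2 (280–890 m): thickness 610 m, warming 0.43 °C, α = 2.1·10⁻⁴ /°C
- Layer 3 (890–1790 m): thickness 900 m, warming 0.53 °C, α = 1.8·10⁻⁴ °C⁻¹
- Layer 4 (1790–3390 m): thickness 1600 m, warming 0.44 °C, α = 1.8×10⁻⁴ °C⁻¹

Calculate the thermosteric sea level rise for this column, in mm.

Layer 1: 3.4×10⁻⁴ × 1.2 × 280 = 0.11424 m
280–890 m: 610 × 0.43 × 2.1×10⁻⁴ = 0.055083 m
Layer 3: 1.8×10⁻⁴ × 900 × 0.53 = 0.08586 m
1790–3390 m: 0.44 × 1600 × 1.8×10⁻⁴ = 0.12672 m
Δh = 0.11424 + 0.055083 + 0.08586 + 0.12672 = 0.381903 m ≈ 382 mm

382 mm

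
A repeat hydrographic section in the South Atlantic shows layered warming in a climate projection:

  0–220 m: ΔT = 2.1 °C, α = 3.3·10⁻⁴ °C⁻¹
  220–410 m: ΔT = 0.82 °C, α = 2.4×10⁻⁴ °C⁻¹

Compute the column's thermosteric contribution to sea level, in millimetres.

220 × 2.1 × 3.3×10⁻⁴ = 0.15246 m
220–410 m: 0.82 × 190 × 2.4×10⁻⁴ = 0.037392 m
Δh = 0.15246 + 0.037392 = 0.189852 m ≈ 190 mm

Δh = 190 mm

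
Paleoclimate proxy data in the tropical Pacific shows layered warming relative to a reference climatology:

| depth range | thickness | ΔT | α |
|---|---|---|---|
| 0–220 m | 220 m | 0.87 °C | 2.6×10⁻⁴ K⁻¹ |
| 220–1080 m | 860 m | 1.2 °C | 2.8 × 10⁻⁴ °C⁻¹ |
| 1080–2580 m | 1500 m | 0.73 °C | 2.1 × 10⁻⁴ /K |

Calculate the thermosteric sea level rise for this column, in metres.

Layer 1: 2.6×10⁻⁴ × 0.87 × 220 = 0.049764 m
1.2 × 860 × 2.8×10⁻⁴ = 0.28896 m
0.73 × 1500 × 2.1×10⁻⁴ = 0.22995 m
Δh = 0.049764 + 0.28896 + 0.22995 = 0.568674 m ≈ 0.57 m

about 0.57 m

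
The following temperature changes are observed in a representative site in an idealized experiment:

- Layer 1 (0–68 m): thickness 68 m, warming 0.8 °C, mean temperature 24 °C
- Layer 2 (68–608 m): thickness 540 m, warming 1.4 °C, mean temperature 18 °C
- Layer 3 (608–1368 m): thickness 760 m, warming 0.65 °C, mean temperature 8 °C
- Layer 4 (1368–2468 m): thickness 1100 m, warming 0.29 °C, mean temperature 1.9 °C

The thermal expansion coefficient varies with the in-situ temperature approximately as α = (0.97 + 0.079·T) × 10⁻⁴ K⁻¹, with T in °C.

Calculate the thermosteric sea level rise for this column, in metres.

about 0.311 m

Layer 1: α = (0.97 + 0.079×24)×10⁻⁴ = 2.866×10⁻⁴ K⁻¹
Layer 2: α = (0.97 + 0.079×18)×10⁻⁴ = 2.392×10⁻⁴ K⁻¹
Layer 3: α = (0.97 + 0.079×8)×10⁻⁴ = 1.602×10⁻⁴ K⁻¹
Layer 4: α = (0.97 + 0.079×1.9)×10⁻⁴ = 1.1201×10⁻⁴ K⁻¹
68 × 2.866×10⁻⁴ × 0.8 = 0.01559104 m
1.4 × 540 × 2.392×10⁻⁴ = 0.1808352 m
760 × 0.65 × 1.602×10⁻⁴ = 0.0791388 m
1368–2468 m: 0.29 × 1.1201×10⁻⁴ × 1100 = 0.03573119 m
Δh = 0.01559104 + 0.1808352 + 0.0791388 + 0.03573119 = 0.31129623 m ≈ 0.311 m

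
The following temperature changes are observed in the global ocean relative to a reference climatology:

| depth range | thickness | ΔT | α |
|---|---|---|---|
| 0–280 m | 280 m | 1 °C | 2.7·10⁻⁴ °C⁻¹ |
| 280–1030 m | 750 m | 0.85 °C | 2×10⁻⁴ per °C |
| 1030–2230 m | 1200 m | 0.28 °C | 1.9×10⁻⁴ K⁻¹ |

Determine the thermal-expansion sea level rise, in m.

about 0.267 m

2.7×10⁻⁴ × 1 × 280 = 0.07560 m
750 × 0.85 × 2×10⁻⁴ = 0.12750 m
1030–2230 m: 1.9×10⁻⁴ × 0.28 × 1200 = 0.06384 m
Δh = 0.07560 + 0.12750 + 0.06384 = 0.26694 m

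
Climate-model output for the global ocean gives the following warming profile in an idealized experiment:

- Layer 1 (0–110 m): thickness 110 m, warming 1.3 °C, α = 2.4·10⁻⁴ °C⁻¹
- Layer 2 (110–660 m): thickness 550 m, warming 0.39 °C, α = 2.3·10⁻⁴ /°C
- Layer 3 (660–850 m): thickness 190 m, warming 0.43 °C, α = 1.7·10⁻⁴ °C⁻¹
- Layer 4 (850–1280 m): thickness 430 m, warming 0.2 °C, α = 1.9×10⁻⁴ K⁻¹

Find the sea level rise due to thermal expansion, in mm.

Δh ≈ 114 mm

1.3 × 110 × 2.4×10⁻⁴ = 0.03432 m
Layer 2: 0.39 × 550 × 2.3×10⁻⁴ = 0.049335 m
660–850 m: 0.43 × 1.7×10⁻⁴ × 190 = 0.013889 m
850–1280 m: 1.9×10⁻⁴ × 0.2 × 430 = 0.01634 m
Δh = 0.03432 + 0.049335 + 0.013889 + 0.01634 = 0.113884 m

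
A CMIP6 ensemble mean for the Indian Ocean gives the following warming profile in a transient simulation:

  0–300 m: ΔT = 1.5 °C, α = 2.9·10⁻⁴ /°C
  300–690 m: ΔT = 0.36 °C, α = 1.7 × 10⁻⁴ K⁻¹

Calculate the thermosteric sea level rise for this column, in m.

0.15 m of thermosteric rise

Layer 1: 1.5 × 300 × 2.9×10⁻⁴ = 0.13050 m
Layer 2: 1.7×10⁻⁴ × 390 × 0.36 = 0.023868 m
Δh = 0.13050 + 0.023868 = 0.154368 m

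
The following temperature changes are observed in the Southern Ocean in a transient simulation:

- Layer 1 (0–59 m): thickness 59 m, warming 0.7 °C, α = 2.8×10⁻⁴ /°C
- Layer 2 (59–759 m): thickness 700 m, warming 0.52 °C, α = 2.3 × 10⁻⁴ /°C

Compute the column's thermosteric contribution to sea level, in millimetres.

0.7 × 59 × 2.8×10⁻⁴ = 0.011564 m
Layer 2: 0.52 × 2.3×10⁻⁴ × 700 = 0.08372 m
Δh = 0.011564 + 0.08372 = 0.095284 m

about 95 mm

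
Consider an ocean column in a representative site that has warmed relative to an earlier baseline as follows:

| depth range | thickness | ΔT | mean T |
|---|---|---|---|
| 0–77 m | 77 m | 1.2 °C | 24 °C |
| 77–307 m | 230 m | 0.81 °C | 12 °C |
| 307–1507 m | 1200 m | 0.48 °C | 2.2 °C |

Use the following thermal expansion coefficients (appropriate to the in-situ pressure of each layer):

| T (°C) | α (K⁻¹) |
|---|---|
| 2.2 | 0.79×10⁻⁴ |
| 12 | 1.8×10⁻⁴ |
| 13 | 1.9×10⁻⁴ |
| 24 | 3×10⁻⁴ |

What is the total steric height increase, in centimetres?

Layer 1 at 24 °C → α = 3×10⁻⁴ K⁻¹
Layer 2 at 12 °C → α = 1.8×10⁻⁴ K⁻¹
Layer 3 at 2.2 °C → α = 0.79×10⁻⁴ K⁻¹
0–77 m: 1.2 × 3×10⁻⁴ × 77 = 0.02772 m
230 × 1.8×10⁻⁴ × 0.81 = 0.033534 m
307–1507 m: 0.79×10⁻⁴ × 0.48 × 1200 = 0.045504 m
Δh = 0.02772 + 0.033534 + 0.045504 = 0.106758 m ≈ 11 cm

11 cm of thermosteric rise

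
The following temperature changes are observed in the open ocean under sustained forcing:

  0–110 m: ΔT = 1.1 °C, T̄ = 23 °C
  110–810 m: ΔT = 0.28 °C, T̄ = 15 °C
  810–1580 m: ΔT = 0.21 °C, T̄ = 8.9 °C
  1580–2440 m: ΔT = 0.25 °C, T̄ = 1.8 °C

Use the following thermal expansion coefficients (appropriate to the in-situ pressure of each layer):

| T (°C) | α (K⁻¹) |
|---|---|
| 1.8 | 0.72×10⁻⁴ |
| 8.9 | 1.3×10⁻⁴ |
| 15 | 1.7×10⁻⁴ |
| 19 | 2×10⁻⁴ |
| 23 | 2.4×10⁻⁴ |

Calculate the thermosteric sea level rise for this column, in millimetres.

Layer 1 at 23 °C → α = 2.4×10⁻⁴ K⁻¹
Layer 2 at 15 °C → α = 1.7×10⁻⁴ K⁻¹
Layer 3 at 8.9 °C → α = 1.3×10⁻⁴ K⁻¹
Layer 4 at 1.8 °C → α = 0.72×10⁻⁴ K⁻¹
Layer 1: 110 × 1.1 × 2.4×10⁻⁴ = 0.02904 m
110–810 m: 1.7×10⁻⁴ × 700 × 0.28 = 0.03332 m
770 × 1.3×10⁻⁴ × 0.21 = 0.021021 m
Layer 4: 0.25 × 860 × 0.72×10⁻⁴ = 0.01548 m
Δh = 0.02904 + 0.03332 + 0.021021 + 0.01548 = 0.098861 m ≈ 98.9 mm

Δh ≈ 98.9 mm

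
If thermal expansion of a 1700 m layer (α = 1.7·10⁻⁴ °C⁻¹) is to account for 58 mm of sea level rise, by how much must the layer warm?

ΔT ≈ 0.20 °C

ΔT = Δh/(αH) = 0.058 / (1.7×10⁻⁴ × 1700) ≈ 0.2007 °C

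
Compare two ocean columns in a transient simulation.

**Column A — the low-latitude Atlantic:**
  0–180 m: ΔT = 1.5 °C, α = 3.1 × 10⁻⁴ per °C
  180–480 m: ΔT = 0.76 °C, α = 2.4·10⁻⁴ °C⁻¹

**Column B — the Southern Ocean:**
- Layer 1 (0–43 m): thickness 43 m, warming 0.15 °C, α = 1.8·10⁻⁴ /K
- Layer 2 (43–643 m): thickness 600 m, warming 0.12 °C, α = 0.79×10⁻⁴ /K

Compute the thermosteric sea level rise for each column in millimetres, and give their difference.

A Layer 1: 3.1×10⁻⁴ × 180 × 1.5 = 0.08370 m
A 2.4×10⁻⁴ × 300 × 0.76 = 0.05472 m
A total: 0.13842 m
B Layer 1: 0.15 × 43 × 1.8×10⁻⁴ = 0.001161 m
B 43–643 m: 0.79×10⁻⁴ × 600 × 0.12 = 0.005688 m
B total: 0.006849 m
Difference: 0.13842 − 0.006849 = 0.131571 m

Δh_A ≈ 138 mm, Δh_B ≈ 6.85 mm; difference ≈ 132 mm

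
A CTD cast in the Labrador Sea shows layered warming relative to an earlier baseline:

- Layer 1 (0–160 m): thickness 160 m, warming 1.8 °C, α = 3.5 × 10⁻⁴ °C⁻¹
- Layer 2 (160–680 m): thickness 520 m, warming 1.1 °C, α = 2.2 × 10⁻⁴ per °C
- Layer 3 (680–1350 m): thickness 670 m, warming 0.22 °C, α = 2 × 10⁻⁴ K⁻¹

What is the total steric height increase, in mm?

160 × 3.5×10⁻⁴ × 1.8 = 0.10080 m
160–680 m: 2.2×10⁻⁴ × 520 × 1.1 = 0.12584 m
Layer 3: 2×10⁻⁴ × 0.22 × 670 = 0.02948 m
Δh = 0.10080 + 0.12584 + 0.02948 = 0.25612 m

about 260 mm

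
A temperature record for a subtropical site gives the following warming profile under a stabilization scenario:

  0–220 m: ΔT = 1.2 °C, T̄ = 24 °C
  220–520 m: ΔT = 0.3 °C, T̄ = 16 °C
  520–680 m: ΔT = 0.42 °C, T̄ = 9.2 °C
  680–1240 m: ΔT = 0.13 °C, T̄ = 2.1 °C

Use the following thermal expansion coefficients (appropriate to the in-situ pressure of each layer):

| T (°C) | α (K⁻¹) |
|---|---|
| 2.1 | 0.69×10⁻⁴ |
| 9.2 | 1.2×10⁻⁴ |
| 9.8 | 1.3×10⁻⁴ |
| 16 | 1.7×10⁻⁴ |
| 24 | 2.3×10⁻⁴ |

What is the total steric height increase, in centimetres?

Δh = 8.91 cm

Layer 1 at 24 °C → α = 2.3×10⁻⁴ K⁻¹
Layer 2 at 16 °C → α = 1.7×10⁻⁴ K⁻¹
Layer 3 at 9.2 °C → α = 1.2×10⁻⁴ K⁻¹
Layer 4 at 2.1 °C → α = 0.69×10⁻⁴ K⁻¹
0–220 m: 1.2 × 2.3×10⁻⁴ × 220 = 0.06072 m
0.3 × 1.7×10⁻⁴ × 300 = 0.01530 m
0.42 × 160 × 1.2×10⁻⁴ = 0.008064 m
0.13 × 560 × 0.69×10⁻⁴ = 0.0050232 m
Δh = 0.06072 + 0.01530 + 0.008064 + 0.0050232 = 0.0891072 m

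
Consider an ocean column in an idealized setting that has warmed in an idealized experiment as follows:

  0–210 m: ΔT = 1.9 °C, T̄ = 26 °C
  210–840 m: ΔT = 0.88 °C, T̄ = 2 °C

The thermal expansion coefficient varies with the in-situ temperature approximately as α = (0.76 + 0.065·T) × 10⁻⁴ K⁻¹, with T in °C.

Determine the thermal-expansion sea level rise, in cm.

Layer 1: α = (0.76 + 0.065×26)×10⁻⁴ = 2.45×10⁻⁴ K⁻¹
Layer 2: α = (0.76 + 0.065×2)×10⁻⁴ = 0.89×10⁻⁴ K⁻¹
0–210 m: 1.9 × 2.45×10⁻⁴ × 210 = 0.097755 m
0.88 × 0.89×10⁻⁴ × 630 = 0.0493416 m
Δh = 0.097755 + 0.0493416 = 0.1470966 m

15 cm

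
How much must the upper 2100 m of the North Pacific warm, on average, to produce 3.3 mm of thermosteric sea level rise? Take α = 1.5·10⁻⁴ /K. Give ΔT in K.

ΔT ≈ 0.010 K

ΔT = Δh/(αH) = 0.0033 / (1.5×10⁻⁴ × 2100) ≈ 0.01048 K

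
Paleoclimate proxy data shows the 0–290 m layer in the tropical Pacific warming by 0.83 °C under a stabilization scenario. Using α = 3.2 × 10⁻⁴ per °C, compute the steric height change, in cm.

Δh = αΔT·H = 3.2×10⁻⁴ × 0.83 × 290 = 0.077024 m

7.70 cm of thermosteric rise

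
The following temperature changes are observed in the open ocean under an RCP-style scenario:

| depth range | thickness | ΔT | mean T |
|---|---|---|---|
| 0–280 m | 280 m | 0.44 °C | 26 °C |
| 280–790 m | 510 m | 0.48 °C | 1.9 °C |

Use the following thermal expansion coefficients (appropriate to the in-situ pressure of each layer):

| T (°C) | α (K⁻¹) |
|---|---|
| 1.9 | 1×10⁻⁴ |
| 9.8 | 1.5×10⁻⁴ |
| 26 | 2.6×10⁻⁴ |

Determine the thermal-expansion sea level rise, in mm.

Layer 1 at 26 °C → α = 2.6×10⁻⁴ K⁻¹
Layer 2 at 1.9 °C → α = 1×10⁻⁴ K⁻¹
Layer 1: 280 × 2.6×10⁻⁴ × 0.44 = 0.032032 m
280–790 m: 1×10⁻⁴ × 0.48 × 510 = 0.02448 m
Δh = 0.032032 + 0.02448 = 0.056512 m ≈ 56.5 mm

56.5 mm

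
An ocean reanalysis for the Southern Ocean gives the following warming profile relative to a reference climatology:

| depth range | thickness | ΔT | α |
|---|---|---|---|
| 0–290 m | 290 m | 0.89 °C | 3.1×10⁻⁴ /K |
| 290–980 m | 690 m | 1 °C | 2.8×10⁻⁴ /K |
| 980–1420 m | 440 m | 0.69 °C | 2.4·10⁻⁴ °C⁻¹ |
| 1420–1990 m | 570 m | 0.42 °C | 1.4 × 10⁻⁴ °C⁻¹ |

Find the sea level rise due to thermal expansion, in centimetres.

0–290 m: 3.1×10⁻⁴ × 0.89 × 290 = 0.080011 m
290–980 m: 690 × 2.8×10⁻⁴ × 1 = 0.19320 m
Layer 3: 0.69 × 440 × 2.4×10⁻⁴ = 0.072864 m
570 × 1.4×10⁻⁴ × 0.42 = 0.033516 m
Δh = 0.080011 + 0.19320 + 0.072864 + 0.033516 = 0.379591 m

about 38.0 cm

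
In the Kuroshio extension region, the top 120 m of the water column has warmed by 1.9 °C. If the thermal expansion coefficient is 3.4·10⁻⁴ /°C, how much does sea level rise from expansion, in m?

Δh = αΔT·H = 3.4×10⁻⁴ × 1.9 × 120 = 0.07752 m

Δh ≈ 0.0775 m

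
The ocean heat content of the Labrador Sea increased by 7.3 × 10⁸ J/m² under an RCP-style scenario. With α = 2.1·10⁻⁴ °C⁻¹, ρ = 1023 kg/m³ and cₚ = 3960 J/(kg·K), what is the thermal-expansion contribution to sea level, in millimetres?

Δh = αQ/(ρcₚ) = 2.1×10⁻⁴ × 7.3×10⁸ / (1023 × 3960) ≈ 0.037842 m

Δh ≈ 37.8 mm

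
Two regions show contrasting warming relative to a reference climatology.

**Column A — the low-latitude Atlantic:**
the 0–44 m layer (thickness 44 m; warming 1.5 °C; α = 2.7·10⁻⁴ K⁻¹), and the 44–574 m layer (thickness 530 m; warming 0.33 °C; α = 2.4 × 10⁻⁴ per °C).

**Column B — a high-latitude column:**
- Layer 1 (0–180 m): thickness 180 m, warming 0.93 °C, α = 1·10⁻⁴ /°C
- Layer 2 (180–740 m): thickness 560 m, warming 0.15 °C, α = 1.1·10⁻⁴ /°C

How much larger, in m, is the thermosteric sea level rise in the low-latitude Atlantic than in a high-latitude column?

0.0338 m larger

A Layer 1: 44 × 1.5 × 2.7×10⁻⁴ = 0.01782 m
A Layer 2: 530 × 0.33 × 2.4×10⁻⁴ = 0.041976 m
A total: 0.059796 m
B 180 × 0.93 × 1×10⁻⁴ = 0.01674 m
B 1.1×10⁻⁴ × 0.15 × 560 = 0.00924 m
B total: 0.02598 m
Difference: 0.059796 − 0.02598 = 0.033816 m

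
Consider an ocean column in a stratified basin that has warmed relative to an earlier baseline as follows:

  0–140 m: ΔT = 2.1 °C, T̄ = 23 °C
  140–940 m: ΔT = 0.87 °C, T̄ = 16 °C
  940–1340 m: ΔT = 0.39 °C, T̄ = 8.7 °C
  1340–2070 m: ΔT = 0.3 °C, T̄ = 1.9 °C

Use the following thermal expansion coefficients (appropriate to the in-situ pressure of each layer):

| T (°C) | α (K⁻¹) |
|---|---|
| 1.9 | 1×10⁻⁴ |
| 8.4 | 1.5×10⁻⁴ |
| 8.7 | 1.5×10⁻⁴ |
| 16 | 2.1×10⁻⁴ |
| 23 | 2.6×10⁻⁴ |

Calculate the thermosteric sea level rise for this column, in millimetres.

Layer 1 at 23 °C → α = 2.6×10⁻⁴ K⁻¹
Layer 2 at 16 °C → α = 2.1×10⁻⁴ K⁻¹
Layer 3 at 8.7 °C → α = 1.5×10⁻⁴ K⁻¹
Layer 4 at 1.9 °C → α = 1×10⁻⁴ K⁻¹
Layer 1: 140 × 2.6×10⁻⁴ × 2.1 = 0.07644 m
2.1×10⁻⁴ × 800 × 0.87 = 0.14616 m
Layer 3: 0.39 × 400 × 1.5×10⁻⁴ = 0.02340 m
1340–2070 m: 730 × 0.3 × 1×10⁻⁴ = 0.02190 m
Δh = 0.07644 + 0.14616 + 0.02340 + 0.02190 = 0.26790 m

Δh ≈ 268 mm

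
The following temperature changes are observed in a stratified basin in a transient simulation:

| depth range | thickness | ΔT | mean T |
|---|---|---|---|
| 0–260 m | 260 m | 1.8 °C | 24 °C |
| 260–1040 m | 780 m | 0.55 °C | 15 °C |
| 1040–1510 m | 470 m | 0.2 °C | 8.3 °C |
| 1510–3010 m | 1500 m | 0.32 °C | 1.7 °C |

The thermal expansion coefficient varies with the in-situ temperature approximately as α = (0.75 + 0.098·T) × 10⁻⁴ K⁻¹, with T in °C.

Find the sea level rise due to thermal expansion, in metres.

Layer 1: α = (0.75 + 0.098×24)×10⁻⁴ = 3.102×10⁻⁴ K⁻¹
Layer 2: α = (0.75 + 0.098×15)×10⁻⁴ = 2.22×10⁻⁴ K⁻¹
Layer 3: α = (0.75 + 0.098×8.3)×10⁻⁴ = 1.5634×10⁻⁴ K⁻¹
Layer 4: α = (0.75 + 0.098×1.7)×10⁻⁴ = 0.9166×10⁻⁴ K⁻¹
0–260 m: 260 × 1.8 × 3.102×10⁻⁴ = 0.1451736 m
260–1040 m: 0.55 × 2.22×10⁻⁴ × 780 = 0.095238 m
0.2 × 1.5634×10⁻⁴ × 470 = 0.01469596 m
1510–3010 m: 0.32 × 0.9166×10⁻⁴ × 1500 = 0.0439968 m
Δh = 0.1451736 + 0.095238 + 0.01469596 + 0.0439968 = 0.29910436 m ≈ 0.30 m

Δh ≈ 0.30 m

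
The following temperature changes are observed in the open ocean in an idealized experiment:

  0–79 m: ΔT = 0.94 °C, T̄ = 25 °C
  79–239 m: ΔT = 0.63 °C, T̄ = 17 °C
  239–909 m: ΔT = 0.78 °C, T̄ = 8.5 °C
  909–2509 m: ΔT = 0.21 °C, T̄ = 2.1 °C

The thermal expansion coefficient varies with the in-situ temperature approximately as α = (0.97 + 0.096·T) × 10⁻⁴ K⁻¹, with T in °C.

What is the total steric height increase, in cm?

Layer 1: α = (0.97 + 0.096×25)×10⁻⁴ = 3.37×10⁻⁴ K⁻¹
Layer 2: α = (0.97 + 0.096×17)×10⁻⁴ = 2.602×10⁻⁴ K⁻¹
Layer 3: α = (0.97 + 0.096×8.5)×10⁻⁴ = 1.786×10⁻⁴ K⁻¹
Layer 4: α = (0.97 + 0.096×2.1)×10⁻⁴ = 1.1716×10⁻⁴ K⁻¹
0–79 m: 0.94 × 3.37×10⁻⁴ × 79 = 0.02502562 m
79–239 m: 0.63 × 160 × 2.602×10⁻⁴ = 0.02622816 m
1.786×10⁻⁴ × 670 × 0.78 = 0.09333636 m
1600 × 0.21 × 1.1716×10⁻⁴ = 0.03936576 m
Δh = 0.02502562 + 0.02622816 + 0.09333636 + 0.03936576 = 0.1839559 m ≈ 18.4 cm

Δh = 18.4 cm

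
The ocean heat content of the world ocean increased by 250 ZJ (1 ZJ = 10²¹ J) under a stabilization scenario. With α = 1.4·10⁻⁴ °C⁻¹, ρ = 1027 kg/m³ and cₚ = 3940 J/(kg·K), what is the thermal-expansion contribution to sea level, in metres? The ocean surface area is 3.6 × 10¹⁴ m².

Per unit area: Q = 250×10²¹ / (3.6×10¹⁴) ≈ 6.944×10⁸ J/m²
Δh = αQ/(ρcₚ) = 1.4×10⁻⁴ × 6.944×10⁸ / (1027 × 3940) ≈ 0.024025 m

Δh ≈ 0.0240 m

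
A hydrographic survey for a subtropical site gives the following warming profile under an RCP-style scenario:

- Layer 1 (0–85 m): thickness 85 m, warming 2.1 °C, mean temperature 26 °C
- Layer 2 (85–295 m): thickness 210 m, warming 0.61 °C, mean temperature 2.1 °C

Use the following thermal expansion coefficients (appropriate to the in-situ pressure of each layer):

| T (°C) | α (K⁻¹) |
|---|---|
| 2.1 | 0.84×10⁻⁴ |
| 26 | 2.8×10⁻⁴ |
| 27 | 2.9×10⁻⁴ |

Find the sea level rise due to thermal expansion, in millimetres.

Layer 1 at 26 °C → α = 2.8×10⁻⁴ K⁻¹
Layer 2 at 2.1 °C → α = 0.84×10⁻⁴ K⁻¹
2.1 × 85 × 2.8×10⁻⁴ = 0.04998 m
85–295 m: 0.84×10⁻⁴ × 0.61 × 210 = 0.0107604 m
Δh = 0.04998 + 0.0107604 = 0.0607404 m

Δh = 60.7 mm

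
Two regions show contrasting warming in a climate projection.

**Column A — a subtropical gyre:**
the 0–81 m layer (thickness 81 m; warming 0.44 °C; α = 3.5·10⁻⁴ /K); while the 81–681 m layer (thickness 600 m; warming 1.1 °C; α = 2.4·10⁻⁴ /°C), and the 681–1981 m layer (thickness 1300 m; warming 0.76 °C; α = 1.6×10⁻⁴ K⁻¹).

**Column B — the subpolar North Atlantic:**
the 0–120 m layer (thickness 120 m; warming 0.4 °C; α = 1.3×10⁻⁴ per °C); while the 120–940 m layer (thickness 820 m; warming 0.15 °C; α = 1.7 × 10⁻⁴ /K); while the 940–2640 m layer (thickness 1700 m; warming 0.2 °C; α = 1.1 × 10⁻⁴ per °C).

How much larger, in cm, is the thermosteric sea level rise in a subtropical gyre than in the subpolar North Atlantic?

26 cm larger

A 81 × 0.44 × 3.5×10⁻⁴ = 0.012474 m
A 1.1 × 2.4×10⁻⁴ × 600 = 0.15840 m
A Layer 3: 1.6×10⁻⁴ × 1300 × 0.76 = 0.15808 m
A total: 0.328954 m
B Layer 1: 0.4 × 120 × 1.3×10⁻⁴ = 0.00624 m
B 120–940 m: 820 × 0.15 × 1.7×10⁻⁴ = 0.02091 m
B Layer 3: 1.1×10⁻⁴ × 1700 × 0.2 = 0.03740 m
B total: 0.06455 m
Difference: 0.328954 − 0.06455 = 0.264404 m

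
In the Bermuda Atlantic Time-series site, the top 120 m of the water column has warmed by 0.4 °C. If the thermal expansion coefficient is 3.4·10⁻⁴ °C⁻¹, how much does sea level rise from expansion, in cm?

Δh = αΔT·H = 3.4×10⁻⁴ × 0.4 × 120 = 0.01632 m

1.63 cm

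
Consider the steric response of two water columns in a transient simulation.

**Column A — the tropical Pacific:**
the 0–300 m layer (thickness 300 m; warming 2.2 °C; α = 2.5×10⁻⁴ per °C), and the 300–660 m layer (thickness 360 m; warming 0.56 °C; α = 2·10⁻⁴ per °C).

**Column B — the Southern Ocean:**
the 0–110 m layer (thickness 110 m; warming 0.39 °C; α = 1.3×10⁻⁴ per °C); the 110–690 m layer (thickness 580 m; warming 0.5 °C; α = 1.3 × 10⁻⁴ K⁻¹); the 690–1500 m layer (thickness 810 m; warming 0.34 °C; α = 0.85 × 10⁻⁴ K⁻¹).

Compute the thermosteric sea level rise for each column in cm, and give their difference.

A 2.2 × 2.5×10⁻⁴ × 300 = 0.16500 m
A 300–660 m: 0.56 × 2×10⁻⁴ × 360 = 0.04032 m
A total: 0.20532 m
B Layer 1: 1.3×10⁻⁴ × 0.39 × 110 = 0.005577 m
B 580 × 1.3×10⁻⁴ × 0.5 = 0.03770 m
B Layer 3: 0.85×10⁻⁴ × 810 × 0.34 = 0.023409 m
B total: 0.066686 m
Difference: 0.20532 − 0.066686 = 0.138634 m

A: 20.5 cm; B: 6.67 cm; difference 13.9 cm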